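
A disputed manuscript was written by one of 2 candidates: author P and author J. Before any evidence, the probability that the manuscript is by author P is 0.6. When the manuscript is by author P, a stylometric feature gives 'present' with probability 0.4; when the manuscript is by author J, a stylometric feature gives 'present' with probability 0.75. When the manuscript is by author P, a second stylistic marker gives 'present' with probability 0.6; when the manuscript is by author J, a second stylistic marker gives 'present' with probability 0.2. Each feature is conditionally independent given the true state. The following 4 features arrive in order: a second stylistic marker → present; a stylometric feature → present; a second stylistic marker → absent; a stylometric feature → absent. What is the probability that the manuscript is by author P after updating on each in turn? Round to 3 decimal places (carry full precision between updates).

After a second stylistic marker='present': P(author P) = 0.6·0.6000 / (0.6·0.6000 + 0.2·0.4000) ≈ 0.8182
After a stylometric feature='present': P(author P) = 0.4·0.8182 / (0.4·0.8182 + 0.75·0.1818) ≈ 0.7059
After a second stylistic marker='absent': P(author P) = 0.4·0.7059 / (0.4·0.7059 + 0.8·0.2941) ≈ 0.5455
After a stylometric feature='absent': P(author P) = 0.6·0.5455 / (0.6·0.5455 + 0.25·0.4545) ≈ 0.7423

0.742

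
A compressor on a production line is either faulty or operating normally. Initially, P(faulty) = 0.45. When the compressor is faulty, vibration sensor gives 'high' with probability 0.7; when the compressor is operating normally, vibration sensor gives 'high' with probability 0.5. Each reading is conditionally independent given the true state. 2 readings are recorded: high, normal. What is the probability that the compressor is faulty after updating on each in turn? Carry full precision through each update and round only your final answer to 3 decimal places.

After 'high': P(faulty) = 0.7·0.4500 / (0.7·0.4500 + 0.5·0.5500) ≈ 0.5339
After 'normal': P(faulty) = 0.3·0.5339 / (0.3·0.5339 + 0.5·0.4661) ≈ 0.4073

0.407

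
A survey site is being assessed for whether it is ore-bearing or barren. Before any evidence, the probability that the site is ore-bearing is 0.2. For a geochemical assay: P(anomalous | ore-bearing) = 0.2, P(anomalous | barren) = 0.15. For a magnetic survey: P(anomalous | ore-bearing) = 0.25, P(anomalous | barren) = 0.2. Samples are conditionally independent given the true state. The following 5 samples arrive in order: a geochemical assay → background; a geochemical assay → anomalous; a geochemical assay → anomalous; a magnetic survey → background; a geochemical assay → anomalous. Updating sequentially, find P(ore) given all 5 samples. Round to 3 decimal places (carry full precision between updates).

Apply Bayes' rule sequentially, carrying P(ore) forward.
After a geochemical assay='background': P(ore) = 0.8·0.2000 / (0.8·0.2000 + 0.85·0.8000) ≈ 0.1905
After a geochemical assay='anomalous': P(ore) = 0.2·0.1905 / (0.2·0.1905 + 0.15·0.8095) ≈ 0.2388
After a geochemical assay='anomalous': P(ore) = 0.2·0.2388 / (0.2·0.2388 + 0.15·0.7612) ≈ 0.2949
After a magnetic survey='background': P(ore) = 0.75·0.2949 / (0.75·0.2949 + 0.8·0.7051) ≈ 0.2817
After a geochemical assay='anomalous': P(ore) = 0.2·0.2817 / (0.2·0.2817 + 0.15·0.7183) ≈ 0.3433

0.343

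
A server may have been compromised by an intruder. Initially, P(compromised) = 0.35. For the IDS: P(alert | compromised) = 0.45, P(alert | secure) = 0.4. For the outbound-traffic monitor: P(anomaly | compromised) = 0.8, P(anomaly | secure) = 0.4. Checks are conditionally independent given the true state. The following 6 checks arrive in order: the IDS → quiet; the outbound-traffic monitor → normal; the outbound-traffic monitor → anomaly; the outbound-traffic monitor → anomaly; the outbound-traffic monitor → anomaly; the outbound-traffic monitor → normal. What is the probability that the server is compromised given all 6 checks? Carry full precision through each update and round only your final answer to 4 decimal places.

Each posterior becomes the prior for the next update.
After the IDS='quiet': P(compromised) = 0.55·0.3500 / (0.55·0.3500 + 0.6·0.6500) ≈ 0.3305
After the outbound-traffic monitor='normal': P(compromised) = 0.2·0.3305 / (0.2·0.3305 + 0.6·0.6695) ≈ 0.1413
After the outbound-traffic monitor='anomaly': P(compromised) = 0.8·0.1413 / (0.8·0.1413 + 0.4·0.8587) ≈ 0.2476
After the outbound-traffic monitor='anomaly': P(compromised) = 0.8·0.2476 / (0.8·0.2476 + 0.4·0.7524) ≈ 0.3969
After the outbound-traffic monitor='anomaly': P(compromised) = 0.8·0.3969 / (0.8·0.3969 + 0.4·0.6031) ≈ 0.5683
After the outbound-traffic monitor='normal': P(compromised) = 0.2·0.5683 / (0.2·0.5683 + 0.6·0.4317) ≈ 0.3050

0.3050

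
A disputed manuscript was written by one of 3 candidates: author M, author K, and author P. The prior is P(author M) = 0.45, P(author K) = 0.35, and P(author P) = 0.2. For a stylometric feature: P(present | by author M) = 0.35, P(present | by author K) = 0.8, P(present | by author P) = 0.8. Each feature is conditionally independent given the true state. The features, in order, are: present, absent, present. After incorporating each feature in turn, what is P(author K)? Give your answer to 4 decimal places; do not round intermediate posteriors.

0.4217

After 'present': normaliser = 0.35·0.4500 + 0.8·0.3500 + 0.8·0.2000; P(author M) ≈ 0.2636, P(author K) ≈ 0.4686, P(author P) ≈ 0.2678
After 'absent': normaliser = 0.65·0.2636 + 0.2·0.4686 + 0.2·0.2678; P(author M) ≈ 0.5378, P(author K) ≈ 0.2942, P(author P) ≈ 0.1681
After 'present': normaliser = 0.35·0.5378 + 0.8·0.2942 + 0.8·0.1681; P(author M) ≈ 0.3373, P(author K) ≈ 0.4217, P(author P) ≈ 0.2410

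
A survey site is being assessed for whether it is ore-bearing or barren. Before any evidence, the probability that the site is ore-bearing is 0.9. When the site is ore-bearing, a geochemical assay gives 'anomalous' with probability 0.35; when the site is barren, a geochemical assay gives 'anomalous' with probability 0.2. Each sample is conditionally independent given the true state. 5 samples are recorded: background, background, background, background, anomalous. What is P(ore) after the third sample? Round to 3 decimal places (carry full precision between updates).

After 'background': P(ore) = 0.65·0.9000 / (0.65·0.9000 + 0.8·0.1000) ≈ 0.8797
After 'background': P(ore) = 0.65·0.8797 / (0.65·0.8797 + 0.8·0.1203) ≈ 0.8559
After 'background': P(ore) = 0.65·0.8559 / (0.65·0.8559 + 0.8·0.1441) ≈ 0.8284

0.828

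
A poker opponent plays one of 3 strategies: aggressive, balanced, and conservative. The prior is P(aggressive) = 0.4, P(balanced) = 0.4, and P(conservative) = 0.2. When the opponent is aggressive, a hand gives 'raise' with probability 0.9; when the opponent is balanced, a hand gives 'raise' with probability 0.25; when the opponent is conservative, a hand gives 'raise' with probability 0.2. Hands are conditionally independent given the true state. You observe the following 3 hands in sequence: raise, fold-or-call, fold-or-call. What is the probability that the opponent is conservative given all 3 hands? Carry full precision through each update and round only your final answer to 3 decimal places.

0.300

Each posterior becomes the prior for the next update.
After 'raise': normaliser = 0.9·0.4000 + 0.25·0.4000 + 0.2·0.2000; P(aggressive) ≈ 0.7200, P(balanced) ≈ 0.2000, P(conservative) ≈ 0.0800
After 'fold-or-call': normaliser = 0.1·0.7200 + 0.75·0.2000 + 0.8·0.0800; P(aggressive) ≈ 0.2517, P(balanced) ≈ 0.5245, P(conservative) ≈ 0.2238
After 'fold-or-call': normaliser = 0.1·0.2517 + 0.75·0.5245 + 0.8·0.2238; P(aggressive) ≈ 0.0421, P(balanced) ≈ 0.6583, P(conservative) ≈ 0.2996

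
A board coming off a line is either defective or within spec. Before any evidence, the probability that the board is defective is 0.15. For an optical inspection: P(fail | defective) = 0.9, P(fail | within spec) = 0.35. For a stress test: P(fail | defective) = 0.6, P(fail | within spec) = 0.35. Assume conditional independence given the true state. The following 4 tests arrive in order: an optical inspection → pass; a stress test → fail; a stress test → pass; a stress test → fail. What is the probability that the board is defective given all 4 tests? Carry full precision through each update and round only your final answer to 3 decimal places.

0.047

After an optical inspection='pass': P(defective) = 0.1·0.1500 / (0.1·0.1500 + 0.65·0.8500) ≈ 0.0264
After a stress test='fail': P(defective) = 0.6·0.0264 / (0.6·0.0264 + 0.35·0.9736) ≈ 0.0445
After a stress test='pass': P(defective) = 0.4·0.0445 / (0.4·0.0445 + 0.65·0.9555) ≈ 0.0278
After a stress test='fail': P(defective) = 0.6·0.0278 / (0.6·0.0278 + 0.35·0.9722) ≈ 0.0468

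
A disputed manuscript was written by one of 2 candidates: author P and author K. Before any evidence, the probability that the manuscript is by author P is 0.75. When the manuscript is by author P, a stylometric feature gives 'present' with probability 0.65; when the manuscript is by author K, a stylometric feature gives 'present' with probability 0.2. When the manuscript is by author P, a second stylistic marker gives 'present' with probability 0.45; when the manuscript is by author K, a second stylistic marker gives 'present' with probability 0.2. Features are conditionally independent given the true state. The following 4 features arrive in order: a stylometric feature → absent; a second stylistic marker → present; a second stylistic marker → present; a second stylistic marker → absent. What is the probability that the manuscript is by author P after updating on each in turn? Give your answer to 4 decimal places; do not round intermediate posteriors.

0.8204

After a stylometric feature='absent': P(author P) = 0.35·0.7500 / (0.35·0.7500 + 0.8·0.2500) ≈ 0.5676
After a second stylistic marker='present': P(author P) = 0.45·0.5676 / (0.45·0.5676 + 0.2·0.4324) ≈ 0.7470
After a second stylistic marker='present': P(author P) = 0.45·0.7470 / (0.45·0.7470 + 0.2·0.2530) ≈ 0.8692
After a second stylistic marker='absent': P(author P) = 0.55·0.8692 / (0.55·0.8692 + 0.8·0.1308) ≈ 0.8204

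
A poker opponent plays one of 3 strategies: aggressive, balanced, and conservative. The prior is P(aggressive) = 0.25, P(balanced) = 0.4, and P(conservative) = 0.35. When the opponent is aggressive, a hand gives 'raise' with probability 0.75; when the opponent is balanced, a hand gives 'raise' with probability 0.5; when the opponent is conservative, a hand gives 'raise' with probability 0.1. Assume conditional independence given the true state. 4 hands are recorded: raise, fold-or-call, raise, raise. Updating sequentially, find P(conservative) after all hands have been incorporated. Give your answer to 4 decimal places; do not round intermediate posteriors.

Each posterior becomes the prior for the next update.
After 'raise': normaliser = 0.75·0.2500 + 0.5·0.4000 + 0.1·0.3500; P(aggressive) ≈ 0.4438, P(balanced) ≈ 0.4734, P(conservative) ≈ 0.0828
After 'fold-or-call': normaliser = 0.25·0.4438 + 0.5·0.4734 + 0.9·0.0828; P(aggressive) ≈ 0.2628, P(balanced) ≈ 0.5606, P(conservative) ≈ 0.1766
After 'raise': normaliser = 0.75·0.2628 + 0.5·0.5606 + 0.1·0.1766; P(aggressive) ≈ 0.3981, P(balanced) ≈ 0.5662, P(conservative) ≈ 0.0357
After 'raise': normaliser = 0.75·0.3981 + 0.5·0.5662 + 0.1·0.0357; P(aggressive) ≈ 0.5102, P(balanced) ≈ 0.4837, P(conservative) ≈ 0.0061

0.0061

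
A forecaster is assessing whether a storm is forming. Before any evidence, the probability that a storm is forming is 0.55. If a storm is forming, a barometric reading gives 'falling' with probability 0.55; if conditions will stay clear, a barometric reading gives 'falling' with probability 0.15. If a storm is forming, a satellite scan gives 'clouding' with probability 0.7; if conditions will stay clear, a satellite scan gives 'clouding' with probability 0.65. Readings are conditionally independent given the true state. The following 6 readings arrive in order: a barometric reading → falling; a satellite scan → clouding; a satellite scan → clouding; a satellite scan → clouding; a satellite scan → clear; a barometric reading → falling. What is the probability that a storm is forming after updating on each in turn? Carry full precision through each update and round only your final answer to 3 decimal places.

0.946

After a barometric reading='falling': P(storm) = 0.55·0.5500 / (0.55·0.5500 + 0.15·0.4500) ≈ 0.8176
After a satellite scan='clouding': P(storm) = 0.7·0.8176 / (0.7·0.8176 + 0.65·0.1824) ≈ 0.8284
After a satellite scan='clouding': P(storm) = 0.7·0.8284 / (0.7·0.8284 + 0.65·0.1716) ≈ 0.8386
After a satellite scan='clouding': P(storm) = 0.7·0.8386 / (0.7·0.8386 + 0.65·0.1614) ≈ 0.8484
After a satellite scan='clear': P(storm) = 0.3·0.8484 / (0.3·0.8484 + 0.35·0.1516) ≈ 0.8275
After a barometric reading='falling': P(storm) = 0.55·0.8275 / (0.55·0.8275 + 0.15·0.1725) ≈ 0.9462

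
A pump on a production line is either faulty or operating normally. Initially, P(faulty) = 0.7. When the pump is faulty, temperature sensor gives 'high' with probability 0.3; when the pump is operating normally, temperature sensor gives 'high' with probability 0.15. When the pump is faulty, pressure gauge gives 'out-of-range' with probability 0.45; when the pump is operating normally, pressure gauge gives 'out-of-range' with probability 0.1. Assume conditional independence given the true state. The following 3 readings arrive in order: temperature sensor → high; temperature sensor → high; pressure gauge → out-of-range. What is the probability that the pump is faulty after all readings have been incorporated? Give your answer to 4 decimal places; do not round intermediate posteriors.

After temperature sensor='high': P(faulty) = 0.3·0.7000 / (0.3·0.7000 + 0.15·0.3000) ≈ 0.8235
After temperature sensor='high': P(faulty) = 0.3·0.8235 / (0.3·0.8235 + 0.15·0.1765) ≈ 0.9032
After pressure gauge='out-of-range': P(faulty) = 0.45·0.9032 / (0.45·0.9032 + 0.1·0.0968) ≈ 0.9767

0.9767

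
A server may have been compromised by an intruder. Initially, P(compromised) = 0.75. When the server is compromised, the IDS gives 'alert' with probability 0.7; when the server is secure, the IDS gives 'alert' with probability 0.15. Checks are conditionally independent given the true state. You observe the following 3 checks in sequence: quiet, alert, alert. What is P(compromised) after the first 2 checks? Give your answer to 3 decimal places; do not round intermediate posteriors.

After 'quiet': P(compromised) = 0.3·0.7500 / (0.3·0.7500 + 0.85·0.2500) ≈ 0.5143
After 'alert': P(compromised) = 0.7·0.5143 / (0.7·0.5143 + 0.15·0.4857) ≈ 0.8317

0.832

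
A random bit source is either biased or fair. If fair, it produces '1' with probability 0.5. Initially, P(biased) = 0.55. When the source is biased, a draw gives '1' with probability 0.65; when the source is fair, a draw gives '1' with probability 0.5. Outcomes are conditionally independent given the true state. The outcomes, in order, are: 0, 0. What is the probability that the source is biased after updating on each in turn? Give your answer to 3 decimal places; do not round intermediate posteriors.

0.375

After '0': P(biased) = 0.35·0.5500 / (0.35·0.5500 + 0.5·0.4500) ≈ 0.4611
After '0': P(biased) = 0.35·0.4611 / (0.35·0.4611 + 0.5·0.5389) ≈ 0.3746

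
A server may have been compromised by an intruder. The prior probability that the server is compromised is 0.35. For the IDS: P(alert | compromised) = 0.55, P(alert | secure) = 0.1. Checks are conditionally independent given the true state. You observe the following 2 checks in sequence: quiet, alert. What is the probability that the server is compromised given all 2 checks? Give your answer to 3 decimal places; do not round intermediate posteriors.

0.597

Each posterior becomes the prior for the next update.
After 'quiet': P(compromised) = 0.45·0.3500 / (0.45·0.3500 + 0.9·0.6500) ≈ 0.2121
After 'alert': P(compromised) = 0.55·0.2121 / (0.55·0.2121 + 0.1·0.7879) ≈ 0.5969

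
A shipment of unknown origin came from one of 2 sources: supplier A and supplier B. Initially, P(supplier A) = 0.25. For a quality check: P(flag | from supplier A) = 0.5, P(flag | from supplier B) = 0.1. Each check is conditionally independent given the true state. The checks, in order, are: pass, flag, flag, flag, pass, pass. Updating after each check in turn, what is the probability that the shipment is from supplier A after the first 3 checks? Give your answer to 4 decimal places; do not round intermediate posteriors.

0.8224

Each posterior becomes the prior for the next update.
After 'pass': P(supplier A) = 0.5·0.2500 / (0.5·0.2500 + 0.9·0.7500) ≈ 0.1562
After 'flag': P(supplier A) = 0.5·0.1562 / (0.5·0.1562 + 0.1·0.8438) ≈ 0.4808
After 'flag': P(supplier A) = 0.5·0.4808 / (0.5·0.4808 + 0.1·0.5192) ≈ 0.8224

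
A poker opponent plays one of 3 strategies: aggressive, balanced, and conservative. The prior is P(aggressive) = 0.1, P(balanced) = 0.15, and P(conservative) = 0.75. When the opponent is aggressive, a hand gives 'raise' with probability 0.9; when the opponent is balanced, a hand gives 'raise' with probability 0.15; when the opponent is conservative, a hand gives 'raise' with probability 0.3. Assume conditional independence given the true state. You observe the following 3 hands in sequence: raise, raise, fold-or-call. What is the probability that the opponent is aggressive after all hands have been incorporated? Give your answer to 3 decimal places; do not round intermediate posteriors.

0.139

Apply Bayes' rule sequentially, carrying P(aggressive) forward.
After 'raise': normaliser = 0.9·0.1000 + 0.15·0.1500 + 0.3·0.7500; P(aggressive) ≈ 0.2667, P(balanced) ≈ 0.0667, P(conservative) ≈ 0.6667
After 'raise': normaliser = 0.9·0.2667 + 0.15·0.0667 + 0.3·0.6667; P(aggressive) ≈ 0.5333, P(balanced) ≈ 0.0222, P(conservative) ≈ 0.4444
After 'fold-or-call': normaliser = 0.1·0.5333 + 0.85·0.0222 + 0.7·0.4444; P(aggressive) ≈ 0.1391, P(balanced) ≈ 0.0493, P(conservative) ≈ 0.8116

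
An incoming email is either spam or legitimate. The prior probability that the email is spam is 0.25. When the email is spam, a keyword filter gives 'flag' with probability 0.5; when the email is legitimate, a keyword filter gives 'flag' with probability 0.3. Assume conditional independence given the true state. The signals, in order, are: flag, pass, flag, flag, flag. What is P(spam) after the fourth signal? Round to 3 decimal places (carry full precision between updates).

After 'flag': P(spam) = 0.5·0.2500 / (0.5·0.2500 + 0.3·0.7500) ≈ 0.3571
After 'pass': P(spam) = 0.5·0.3571 / (0.5·0.3571 + 0.7·0.6429) ≈ 0.2841
After 'flag': P(spam) = 0.5·0.2841 / (0.5·0.2841 + 0.3·0.7159) ≈ 0.3981
After 'flag': P(spam) = 0.5·0.3981 / (0.5·0.3981 + 0.3·0.6019) ≈ 0.5243

0.524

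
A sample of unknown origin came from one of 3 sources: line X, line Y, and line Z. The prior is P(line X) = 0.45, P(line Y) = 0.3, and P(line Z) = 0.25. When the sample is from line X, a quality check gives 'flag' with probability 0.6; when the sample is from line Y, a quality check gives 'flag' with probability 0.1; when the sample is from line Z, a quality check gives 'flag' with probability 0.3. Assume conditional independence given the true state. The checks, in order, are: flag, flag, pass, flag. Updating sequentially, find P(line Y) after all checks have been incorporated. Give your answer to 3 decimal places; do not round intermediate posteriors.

Each posterior becomes the prior for the next update.
After 'flag': normaliser = 0.6·0.4500 + 0.1·0.3000 + 0.3·0.2500; P(line X) ≈ 0.7200, P(line Y) ≈ 0.0800, P(line Z) ≈ 0.2000
After 'flag': normaliser = 0.6·0.7200 + 0.1·0.0800 + 0.3·0.2000; P(line X) ≈ 0.8640, P(line Y) ≈ 0.0160, P(line Z) ≈ 0.1200
After 'pass': normaliser = 0.4·0.8640 + 0.9·0.0160 + 0.7·0.1200; P(line X) ≈ 0.7784, P(line Y) ≈ 0.0324, P(line Z) ≈ 0.1892
After 'flag': normaliser = 0.6·0.7784 + 0.1·0.0324 + 0.3·0.1892; P(line X) ≈ 0.8862, P(line Y) ≈ 0.0062, P(line Z) ≈ 0.1077

0.006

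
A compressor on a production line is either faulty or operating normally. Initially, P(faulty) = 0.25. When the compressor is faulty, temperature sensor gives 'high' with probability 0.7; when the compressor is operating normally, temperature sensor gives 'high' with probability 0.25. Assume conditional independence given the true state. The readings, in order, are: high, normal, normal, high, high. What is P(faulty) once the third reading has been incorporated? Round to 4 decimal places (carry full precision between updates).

After 'high': P(faulty) = 0.7·0.2500 / (0.7·0.2500 + 0.25·0.7500) ≈ 0.4828
After 'normal': P(faulty) = 0.3·0.4828 / (0.3·0.4828 + 0.75·0.5172) ≈ 0.2718
After 'normal': P(faulty) = 0.3·0.2718 / (0.3·0.2718 + 0.75·0.7282) ≈ 0.1299

0.1299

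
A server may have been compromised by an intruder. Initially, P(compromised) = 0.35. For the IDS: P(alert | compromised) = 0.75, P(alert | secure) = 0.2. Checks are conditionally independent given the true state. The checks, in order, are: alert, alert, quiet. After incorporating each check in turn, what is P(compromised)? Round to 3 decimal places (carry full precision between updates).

After 'alert': P(compromised) = 0.75·0.3500 / (0.75·0.3500 + 0.2·0.6500) ≈ 0.6688
After 'alert': P(compromised) = 0.75·0.6688 / (0.75·0.6688 + 0.2·0.3312) ≈ 0.8833
After 'quiet': P(compromised) = 0.25·0.8833 / (0.25·0.8833 + 0.8·0.1167) ≈ 0.7029

0.703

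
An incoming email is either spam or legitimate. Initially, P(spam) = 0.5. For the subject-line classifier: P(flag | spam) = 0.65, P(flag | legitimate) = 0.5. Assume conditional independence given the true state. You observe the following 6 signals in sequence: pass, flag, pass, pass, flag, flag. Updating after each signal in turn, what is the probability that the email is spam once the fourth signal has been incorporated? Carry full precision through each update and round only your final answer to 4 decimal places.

0.3084

After 'pass': P(spam) = 0.35·0.5000 / (0.35·0.5000 + 0.5·0.5000) ≈ 0.4118
After 'flag': P(spam) = 0.65·0.4118 / (0.65·0.4118 + 0.5·0.5882) ≈ 0.4764
After 'pass': P(spam) = 0.35·0.4764 / (0.35·0.4764 + 0.5·0.5236) ≈ 0.3891
After 'pass': P(spam) = 0.35·0.3891 / (0.35·0.3891 + 0.5·0.6109) ≈ 0.3084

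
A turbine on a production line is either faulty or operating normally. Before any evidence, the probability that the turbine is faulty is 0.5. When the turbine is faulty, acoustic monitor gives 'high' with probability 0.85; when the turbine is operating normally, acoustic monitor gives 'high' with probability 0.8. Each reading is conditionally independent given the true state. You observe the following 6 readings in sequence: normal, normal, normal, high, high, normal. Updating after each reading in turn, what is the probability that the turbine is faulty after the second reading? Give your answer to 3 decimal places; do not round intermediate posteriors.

0.360

Apply Bayes' rule sequentially, carrying P(faulty) forward.
After 'normal': P(faulty) = 0.15·0.5000 / (0.15·0.5000 + 0.2·0.5000) ≈ 0.4286
After 'normal': P(faulty) = 0.15·0.4286 / (0.15·0.4286 + 0.2·0.5714) ≈ 0.3600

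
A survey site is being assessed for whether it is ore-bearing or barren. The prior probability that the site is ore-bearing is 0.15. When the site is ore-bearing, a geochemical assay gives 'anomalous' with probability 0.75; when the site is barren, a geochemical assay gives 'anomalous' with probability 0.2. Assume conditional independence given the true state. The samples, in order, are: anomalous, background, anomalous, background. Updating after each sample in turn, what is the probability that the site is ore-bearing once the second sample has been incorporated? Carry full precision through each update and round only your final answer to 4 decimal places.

After 'anomalous': P(ore) = 0.75·0.1500 / (0.75·0.1500 + 0.2·0.8500) ≈ 0.3982
After 'background': P(ore) = 0.25·0.3982 / (0.25·0.3982 + 0.8·0.6018) ≈ 0.1714

0.1714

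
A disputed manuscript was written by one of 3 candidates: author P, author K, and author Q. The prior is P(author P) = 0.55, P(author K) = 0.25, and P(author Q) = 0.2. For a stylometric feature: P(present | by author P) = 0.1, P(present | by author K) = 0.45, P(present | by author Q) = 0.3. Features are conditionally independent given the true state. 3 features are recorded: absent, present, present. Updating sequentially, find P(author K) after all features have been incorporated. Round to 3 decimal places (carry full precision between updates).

Apply Bayes' rule sequentially, carrying P(author K) forward.
After 'absent': normaliser = 0.9·0.5500 + 0.55·0.2500 + 0.7·0.2000; P(author P) ≈ 0.6408, P(author K) ≈ 0.1780, P(author Q) ≈ 0.1812
After 'present': normaliser = 0.1·0.6408 + 0.45·0.1780 + 0.3·0.1812; P(author P) ≈ 0.3227, P(author K) ≈ 0.4034, P(author Q) ≈ 0.2738
After 'present': normaliser = 0.1·0.3227 + 0.45·0.4034 + 0.3·0.2738; P(author P) ≈ 0.1090, P(author K) ≈ 0.6134, P(author Q) ≈ 0.2776

0.613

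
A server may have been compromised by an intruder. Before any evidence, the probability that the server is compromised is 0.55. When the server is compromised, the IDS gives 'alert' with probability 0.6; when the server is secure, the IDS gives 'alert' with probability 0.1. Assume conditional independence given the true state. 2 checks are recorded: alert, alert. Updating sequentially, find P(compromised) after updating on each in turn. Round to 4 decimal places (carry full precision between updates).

Each posterior becomes the prior for the next update.
After 'alert': P(compromised) = 0.6·0.5500 / (0.6·0.5500 + 0.1·0.4500) ≈ 0.8800
After 'alert': P(compromised) = 0.6·0.8800 / (0.6·0.8800 + 0.1·0.1200) ≈ 0.9778

0.9778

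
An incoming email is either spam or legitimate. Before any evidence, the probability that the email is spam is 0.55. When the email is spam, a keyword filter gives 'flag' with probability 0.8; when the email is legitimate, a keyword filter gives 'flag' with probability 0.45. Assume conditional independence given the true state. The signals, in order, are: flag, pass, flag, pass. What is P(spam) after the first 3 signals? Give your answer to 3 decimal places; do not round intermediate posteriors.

After 'flag': P(spam) = 0.8·0.5500 / (0.8·0.5500 + 0.45·0.4500) ≈ 0.6848
After 'pass': P(spam) = 0.2·0.6848 / (0.2·0.6848 + 0.55·0.3152) ≈ 0.4414
After 'flag': P(spam) = 0.8·0.4414 / (0.8·0.4414 + 0.45·0.5586) ≈ 0.5841

0.584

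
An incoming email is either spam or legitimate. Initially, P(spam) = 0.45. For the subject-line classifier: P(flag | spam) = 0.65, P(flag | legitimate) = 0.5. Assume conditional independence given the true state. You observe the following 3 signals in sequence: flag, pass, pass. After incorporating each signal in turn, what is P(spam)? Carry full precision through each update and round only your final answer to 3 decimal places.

0.343

After 'flag': P(spam) = 0.65·0.4500 / (0.65·0.4500 + 0.5·0.5500) ≈ 0.5154
After 'pass': P(spam) = 0.35·0.5154 / (0.35·0.5154 + 0.5·0.4846) ≈ 0.4268
After 'pass': P(spam) = 0.35·0.4268 / (0.35·0.4268 + 0.5·0.5732) ≈ 0.3426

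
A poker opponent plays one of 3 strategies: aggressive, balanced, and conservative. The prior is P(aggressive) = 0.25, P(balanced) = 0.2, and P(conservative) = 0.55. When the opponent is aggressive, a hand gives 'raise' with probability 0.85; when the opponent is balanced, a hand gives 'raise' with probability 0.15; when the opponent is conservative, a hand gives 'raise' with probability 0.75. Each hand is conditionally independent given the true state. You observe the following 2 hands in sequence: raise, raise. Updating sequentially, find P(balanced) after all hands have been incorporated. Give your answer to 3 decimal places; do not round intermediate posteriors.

After 'raise': normaliser = 0.85·0.2500 + 0.15·0.2000 + 0.75·0.5500; P(aggressive) ≈ 0.3244, P(balanced) ≈ 0.0458, P(conservative) ≈ 0.6298
After 'raise': normaliser = 0.85·0.3244 + 0.15·0.0458 + 0.75·0.6298; P(aggressive) ≈ 0.3653, P(balanced) ≈ 0.0091, P(conservative) ≈ 0.6256

0.009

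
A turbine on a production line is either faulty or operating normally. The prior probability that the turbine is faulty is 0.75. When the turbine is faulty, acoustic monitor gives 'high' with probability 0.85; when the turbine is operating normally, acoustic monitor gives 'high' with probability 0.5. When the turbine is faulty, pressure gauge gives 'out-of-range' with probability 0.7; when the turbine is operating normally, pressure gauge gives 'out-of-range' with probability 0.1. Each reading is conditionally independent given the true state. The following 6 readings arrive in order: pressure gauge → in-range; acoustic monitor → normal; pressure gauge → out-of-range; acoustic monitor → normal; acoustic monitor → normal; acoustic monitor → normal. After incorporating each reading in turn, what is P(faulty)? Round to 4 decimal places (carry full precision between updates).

0.0537

After pressure gauge='in-range': P(faulty) = 0.3·0.7500 / (0.3·0.7500 + 0.9·0.2500) ≈ 0.5000
After acoustic monitor='normal': P(faulty) = 0.15·0.5000 / (0.15·0.5000 + 0.5·0.5000) ≈ 0.2308
After pressure gauge='out-of-range': P(faulty) = 0.7·0.2308 / (0.7·0.2308 + 0.1·0.7692) ≈ 0.6774
After acoustic monitor='normal': P(faulty) = 0.15·0.6774 / (0.15·0.6774 + 0.5·0.3226) ≈ 0.3865
After acoustic monitor='normal': P(faulty) = 0.15·0.3865 / (0.15·0.3865 + 0.5·0.6135) ≈ 0.1590
After acoustic monitor='normal': P(faulty) = 0.15·0.1590 / (0.15·0.1590 + 0.5·0.8410) ≈ 0.0537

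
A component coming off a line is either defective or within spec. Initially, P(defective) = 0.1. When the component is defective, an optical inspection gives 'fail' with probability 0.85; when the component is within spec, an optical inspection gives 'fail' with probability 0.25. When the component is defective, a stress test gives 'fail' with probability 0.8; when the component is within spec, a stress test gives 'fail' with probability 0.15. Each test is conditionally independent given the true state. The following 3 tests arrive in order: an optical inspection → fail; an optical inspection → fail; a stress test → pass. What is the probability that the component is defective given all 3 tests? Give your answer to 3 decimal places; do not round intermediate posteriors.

0.232

After an optical inspection='fail': P(defective) = 0.85·0.1000 / (0.85·0.1000 + 0.25·0.9000) ≈ 0.2742
After an optical inspection='fail': P(defective) = 0.85·0.2742 / (0.85·0.2742 + 0.25·0.7258) ≈ 0.5623
After a stress test='pass': P(defective) = 0.2·0.5623 / (0.2·0.5623 + 0.85·0.4377) ≈ 0.2321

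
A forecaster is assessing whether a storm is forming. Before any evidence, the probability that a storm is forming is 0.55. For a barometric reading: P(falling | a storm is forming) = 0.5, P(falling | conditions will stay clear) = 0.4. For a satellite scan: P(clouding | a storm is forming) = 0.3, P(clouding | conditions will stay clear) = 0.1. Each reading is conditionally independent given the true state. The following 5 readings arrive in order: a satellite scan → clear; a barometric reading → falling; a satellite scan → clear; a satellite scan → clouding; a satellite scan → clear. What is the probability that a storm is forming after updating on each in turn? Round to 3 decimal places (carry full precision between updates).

0.683

After a satellite scan='clear': P(storm) = 0.7·0.5500 / (0.7·0.5500 + 0.9·0.4500) ≈ 0.4873
After a barometric reading='falling': P(storm) = 0.5·0.4873 / (0.5·0.4873 + 0.4·0.5127) ≈ 0.5430
After a satellite scan='clear': P(storm) = 0.7·0.5430 / (0.7·0.5430 + 0.9·0.4570) ≈ 0.4803
After a satellite scan='clouding': P(storm) = 0.3·0.4803 / (0.3·0.4803 + 0.1·0.5197) ≈ 0.7349
After a satellite scan='clear': P(storm) = 0.7·0.7349 / (0.7·0.7349 + 0.9·0.2651) ≈ 0.6832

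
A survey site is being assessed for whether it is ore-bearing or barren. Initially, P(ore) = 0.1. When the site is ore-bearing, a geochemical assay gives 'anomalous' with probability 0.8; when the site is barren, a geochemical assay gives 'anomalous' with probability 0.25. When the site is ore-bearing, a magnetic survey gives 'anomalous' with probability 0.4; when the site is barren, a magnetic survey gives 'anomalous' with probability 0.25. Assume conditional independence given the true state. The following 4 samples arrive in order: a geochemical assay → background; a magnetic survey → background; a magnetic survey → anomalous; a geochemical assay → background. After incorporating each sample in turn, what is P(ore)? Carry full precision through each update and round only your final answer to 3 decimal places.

0.010

After a geochemical assay='background': P(ore) = 0.2·0.1000 / (0.2·0.1000 + 0.75·0.9000) ≈ 0.0288
After a magnetic survey='background': P(ore) = 0.6·0.0288 / (0.6·0.0288 + 0.75·0.9712) ≈ 0.0232
After a magnetic survey='anomalous': P(ore) = 0.4·0.0232 / (0.4·0.0232 + 0.25·0.9768) ≈ 0.0365
After a geochemical assay='background': P(ore) = 0.2·0.0365 / (0.2·0.0365 + 0.75·0.9635) ≈ 0.0100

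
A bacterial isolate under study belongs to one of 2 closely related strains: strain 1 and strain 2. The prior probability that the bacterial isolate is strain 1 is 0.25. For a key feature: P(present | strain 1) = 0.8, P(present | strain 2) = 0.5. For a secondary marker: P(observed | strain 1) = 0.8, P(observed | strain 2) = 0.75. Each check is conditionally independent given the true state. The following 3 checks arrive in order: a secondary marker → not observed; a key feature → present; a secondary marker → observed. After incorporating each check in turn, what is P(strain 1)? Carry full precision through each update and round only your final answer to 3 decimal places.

0.313

After a secondary marker='not observed': P(strain 1) = 0.2·0.2500 / (0.2·0.2500 + 0.25·0.7500) ≈ 0.2105
After a key feature='present': P(strain 1) = 0.8·0.2105 / (0.8·0.2105 + 0.5·0.7895) ≈ 0.2991
After a secondary marker='observed': P(strain 1) = 0.8·0.2991 / (0.8·0.2991 + 0.75·0.7009) ≈ 0.3128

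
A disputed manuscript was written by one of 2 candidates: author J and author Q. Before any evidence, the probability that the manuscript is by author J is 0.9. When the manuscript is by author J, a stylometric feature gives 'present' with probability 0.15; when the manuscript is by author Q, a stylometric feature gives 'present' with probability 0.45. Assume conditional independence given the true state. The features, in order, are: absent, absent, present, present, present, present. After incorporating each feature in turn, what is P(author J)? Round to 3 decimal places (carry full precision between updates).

After 'absent': P(author J) = 0.85·0.9000 / (0.85·0.9000 + 0.55·0.1000) ≈ 0.9329
After 'absent': P(author J) = 0.85·0.9329 / (0.85·0.9329 + 0.55·0.0671) ≈ 0.9555
After 'present': P(author J) = 0.15·0.9555 / (0.15·0.9555 + 0.45·0.0445) ≈ 0.8775
After 'present': P(author J) = 0.15·0.8775 / (0.15·0.8775 + 0.45·0.1225) ≈ 0.7049
After 'present': P(author J) = 0.15·0.7049 / (0.15·0.7049 + 0.45·0.2951) ≈ 0.4433
After 'present': P(author J) = 0.15·0.4433 / (0.15·0.4433 + 0.45·0.5567) ≈ 0.2097

0.210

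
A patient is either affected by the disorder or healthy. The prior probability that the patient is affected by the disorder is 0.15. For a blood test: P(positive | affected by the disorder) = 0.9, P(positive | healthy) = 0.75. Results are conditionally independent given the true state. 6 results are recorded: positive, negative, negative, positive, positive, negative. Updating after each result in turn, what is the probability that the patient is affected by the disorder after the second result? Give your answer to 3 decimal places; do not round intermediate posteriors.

After 'positive': P(affected) = 0.9·0.1500 / (0.9·0.1500 + 0.75·0.8500) ≈ 0.1748
After 'negative': P(affected) = 0.1·0.1748 / (0.1·0.1748 + 0.25·0.8252) ≈ 0.0781

0.078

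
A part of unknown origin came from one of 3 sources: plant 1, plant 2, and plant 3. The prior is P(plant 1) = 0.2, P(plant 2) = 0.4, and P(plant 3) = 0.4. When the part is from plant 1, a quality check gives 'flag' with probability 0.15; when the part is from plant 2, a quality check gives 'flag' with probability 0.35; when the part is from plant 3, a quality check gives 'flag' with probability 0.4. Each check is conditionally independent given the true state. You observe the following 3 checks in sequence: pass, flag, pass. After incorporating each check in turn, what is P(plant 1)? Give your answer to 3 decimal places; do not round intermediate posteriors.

0.157

After 'pass': normaliser = 0.85·0.2000 + 0.65·0.4000 + 0.6·0.4000; P(plant 1) ≈ 0.2537, P(plant 2) ≈ 0.3881, P(plant 3) ≈ 0.3582
After 'flag': normaliser = 0.15·0.2537 + 0.35·0.3881 + 0.4·0.3582; P(plant 1) ≈ 0.1200, P(plant 2) ≈ 0.4282, P(plant 3) ≈ 0.4518
After 'pass': normaliser = 0.85·0.1200 + 0.65·0.4282 + 0.6·0.4518; P(plant 1) ≈ 0.1566, P(plant 2) ≈ 0.4273, P(plant 3) ≈ 0.4161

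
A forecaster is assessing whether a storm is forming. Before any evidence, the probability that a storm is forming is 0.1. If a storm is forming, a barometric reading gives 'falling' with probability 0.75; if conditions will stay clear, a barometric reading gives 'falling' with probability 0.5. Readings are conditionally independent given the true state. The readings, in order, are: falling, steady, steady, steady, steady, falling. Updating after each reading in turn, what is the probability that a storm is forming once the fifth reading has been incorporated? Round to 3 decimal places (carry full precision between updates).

After 'falling': P(storm) = 0.75·0.1000 / (0.75·0.1000 + 0.5·0.9000) ≈ 0.1429
After 'steady': P(storm) = 0.25·0.1429 / (0.25·0.1429 + 0.5·0.8571) ≈ 0.0769
After 'steady': P(storm) = 0.25·0.0769 / (0.25·0.0769 + 0.5·0.9231) ≈ 0.0400
After 'steady': P(storm) = 0.25·0.0400 / (0.25·0.0400 + 0.5·0.9600) ≈ 0.0204
After 'steady': P(storm) = 0.25·0.0204 / (0.25·0.0204 + 0.5·0.9796) ≈ 0.0103

0.010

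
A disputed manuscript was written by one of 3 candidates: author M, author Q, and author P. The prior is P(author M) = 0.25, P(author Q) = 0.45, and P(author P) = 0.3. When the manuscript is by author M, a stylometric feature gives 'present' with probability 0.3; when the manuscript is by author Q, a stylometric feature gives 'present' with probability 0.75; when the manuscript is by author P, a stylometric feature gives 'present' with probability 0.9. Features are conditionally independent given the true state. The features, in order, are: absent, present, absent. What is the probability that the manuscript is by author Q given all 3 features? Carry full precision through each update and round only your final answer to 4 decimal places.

After 'absent': normaliser = 0.7·0.2500 + 0.25·0.4500 + 0.1·0.3000; P(author M) ≈ 0.5512, P(author Q) ≈ 0.3543, P(author P) ≈ 0.0945
After 'present': normaliser = 0.3·0.5512 + 0.75·0.3543 + 0.9·0.0945; P(author M) ≈ 0.3204, P(author Q) ≈ 0.5149, P(author P) ≈ 0.1648
After 'absent': normaliser = 0.7·0.3204 + 0.25·0.5149 + 0.1·0.1648; P(author M) ≈ 0.6070, P(author Q) ≈ 0.3484, P(author P) ≈ 0.0446

0.3484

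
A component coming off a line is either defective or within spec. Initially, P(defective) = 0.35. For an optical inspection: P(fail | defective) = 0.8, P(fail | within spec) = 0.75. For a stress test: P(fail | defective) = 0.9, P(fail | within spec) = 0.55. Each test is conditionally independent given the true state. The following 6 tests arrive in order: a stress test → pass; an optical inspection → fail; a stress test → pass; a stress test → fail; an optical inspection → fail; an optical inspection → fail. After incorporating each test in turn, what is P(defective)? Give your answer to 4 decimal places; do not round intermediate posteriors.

After a stress test='pass': P(defective) = 0.1·0.3500 / (0.1·0.3500 + 0.45·0.6500) ≈ 0.1069
After an optical inspection='fail': P(defective) = 0.8·0.1069 / (0.8·0.1069 + 0.75·0.8931) ≈ 0.1132
After a stress test='pass': P(defective) = 0.1·0.1132 / (0.1·0.1132 + 0.45·0.8868) ≈ 0.0276
After a stress test='fail': P(defective) = 0.9·0.0276 / (0.9·0.0276 + 0.55·0.9724) ≈ 0.0444
After an optical inspection='fail': P(defective) = 0.8·0.0444 / (0.8·0.0444 + 0.75·0.9556) ≈ 0.0472
After an optical inspection='fail': P(defective) = 0.8·0.0472 / (0.8·0.0472 + 0.75·0.9528) ≈ 0.0502

0.0502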